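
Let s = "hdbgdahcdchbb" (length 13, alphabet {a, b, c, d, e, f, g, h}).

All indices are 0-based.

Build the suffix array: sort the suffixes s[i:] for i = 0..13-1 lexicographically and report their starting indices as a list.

[5, 12, 11, 2, 7, 9, 4, 1, 8, 3, 10, 6, 0]

rank | idx | suffix
   0 |   5 | ahcdchbb
   1 |  12 | b
   2 |  11 | bb
   3 |   2 | bgdahcdchbb
   4 |   7 | cdchbb
   5 |   9 | chbb
   6 |   4 | dahcdchbb
   7 |   1 | dbgdahcdchbb
   8 |   8 | dchbb
   9 |   3 | gdahcdchbb
  10 |  10 | hbb
  11 |   6 | hcdchbb
  12 |   0 | hdbgdahcdchbb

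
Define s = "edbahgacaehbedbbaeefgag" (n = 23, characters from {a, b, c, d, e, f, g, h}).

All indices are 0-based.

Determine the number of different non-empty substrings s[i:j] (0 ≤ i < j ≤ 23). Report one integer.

255

rank | idx | suffix
   0 |   6 | acaehbedbbaeefgag
   1 |  16 | aeefgag
   2 |   8 | aehbedbbaeefgag
   3 |  21 | ag
   4 |   3 | ahgacaehbedbbaeefgag
   5 |  15 | baeefgag
   6 |   2 | bahgacaehbedbbaeefgag
   7 |  14 | bbaeefgag
   8 |  11 | bedbbaeefgag
   9 |   7 | caehbedbbaeefgag
  10 |   1 | dbahgacaehbedbbaeefgag
  11 |  13 | dbbaeefgag
  12 |   0 | edbahgacaehbedbbaeefgag
  13 |  12 | edbbaeefgag
  14 |  17 | eefgag
  15 |  18 | efgag
  16 |   9 | ehbedbbaeefgag
  17 |  19 | fgag
  18 |  22 | g
  19 |   5 | gacaehbedbbaeefgag
  20 |  20 | gag
  21 |  10 | hbedbbaeefgag
  22 |   4 | hgacaehbedbbaeefgag

SA = [6, 16, 8, 21, 3, 15, 2, 14, 11, 7, 1, 13, 0, 12, 17, 18, 9, 19, 22, 5, 20, 10, 4]
i: (SA[i-1],SA[i]) lcp shared
  1: (6,16) 1 'a'
  2: (16,8) 2 'ae'
  3: (8,21) 1 'a'
  4: (21,3) 1 'a'
  5: (3,15) 0 ''
  6: (15,2) 2 'ba'
  7: (2,14) 1 'b'
  8: (14,11) 1 'b'
  9: (11,7) 0 ''
  10: (7,1) 0 ''
  11: (1,13) 2 'db'
  12: (13,0) 0 ''
  13: (0,12) 3 'edb'
  14: (12,17) 1 'e'
  15: (17,18) 1 'e'
  16: (18,9) 1 'e'
  17: (9,19) 0 ''
  18: (19,22) 0 ''
  19: (22,5) 1 'g'
  20: (5,20) 2 'ga'
  21: (20,10) 0 ''
  22: (10,4) 1 'h'

n(n+1)/2 = 23·24/2 = 276
Σ LCP = 0 + 1 + 2 + 1 + 1 + 0 + 2 + 1 + 1 + 0 + 0 + 2 + 0 + 3 + 1 + 1 + 1 + 0 + 0 + 1 + 2 + 0 + 1 = 21
distinct = 276 − 21 = 255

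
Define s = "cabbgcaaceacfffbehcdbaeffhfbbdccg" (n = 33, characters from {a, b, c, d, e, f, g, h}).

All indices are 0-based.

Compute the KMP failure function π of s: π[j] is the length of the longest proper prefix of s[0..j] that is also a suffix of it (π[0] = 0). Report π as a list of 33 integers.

[0, 0, 0, 0, 0, 1, 2, 0, 1, 0, 0, 1, 0, 0, 0, 0, 0, 0, 1, 0, 0, 0, 0, 0, 0, 0, 0, 0, 0, 0, 1, 1, 0]

π[0] = 0
j=1 s[j]='a': π[1]=0 (border '')
j=2 s[j]='b': π[2]=0 (border '')
j=3 s[j]='b': π[3]=0 (border '')
j=4 s[j]='g': π[4]=0 (border '')
j=5 s[j]='c': π[5]=1 (border 'c')
j=6 s[j]='a': π[6]=2 (border 'ca')
j=7 s[j]='a': k: 2→0; π[7]=0 (border '')
j=8 s[j]='c': π[8]=1 (border 'c')
j=9 s[j]='e': k: 1→0; π[9]=0 (border '')
j=10 s[j]='a': π[10]=0 (border '')
j=11 s[j]='c': π[11]=1 (border 'c')
j=12 s[j]='f': k: 1→0; π[12]=0 (border '')
j=13 s[j]='f': π[13]=0 (border '')
j=14 s[j]='f': π[14]=0 (border '')
j=15 s[j]='b': π[15]=0 (border '')
j=16 s[j]='e': π[16]=0 (border '')
j=17 s[j]='h': π[17]=0 (border '')
j=18 s[j]='c': π[18]=1 (border 'c')
j=19 s[j]='d': k: 1→0; π[19]=0 (border '')
j=20 s[j]='b': π[20]=0 (border '')
j=21 s[j]='a': π[21]=0 (border '')
j=22 s[j]='e': π[22]=0 (border '')
j=23 s[j]='f': π[23]=0 (border '')
j=24 s[j]='f': π[24]=0 (border '')
j=25 s[j]='h': π[25]=0 (border '')
j=26 s[j]='f': π[26]=0 (border '')
j=27 s[j]='b': π[27]=0 (border '')
j=28 s[j]='b': π[28]=0 (border '')
j=29 s[j]='d': π[29]=0 (border '')
j=30 s[j]='c': π[30]=1 (border 'c')
j=31 s[j]='c': k: 1→0; π[31]=1 (border 'c')
j=32 s[j]='g': k: 1→0; π[32]=0 (border '')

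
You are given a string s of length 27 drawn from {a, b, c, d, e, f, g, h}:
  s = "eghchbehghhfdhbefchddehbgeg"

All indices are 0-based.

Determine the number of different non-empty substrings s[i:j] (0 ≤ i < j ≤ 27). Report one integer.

350

rank→(start, suffix):
  0 → (14, 'befchddehbgeg')
  1 → (5, 'behghhfdhbefchddehbgeg')
  2 → (23, 'bgeg')
  3 → (3, 'chbehghhfdhbefchddehbgeg')
  4 → (17, 'chddehbgeg')
  5 → (19, 'ddehbgeg')
  6 → (20, 'dehbgeg')
  7 → (12, 'dhbefchddehbgeg')
  8 → (15, 'efchddehbgeg')
  9 → (25, 'eg')
  10 → (0, 'eghchbehghhfdhbefchddehbgeg')
  11 → (21, 'ehbgeg')
  12 → (6, 'ehghhfdhbefchddehbgeg')
  13 → (16, 'fchddehbgeg')
  14 → (11, 'fdhbefchddehbgeg')
  15 → (26, 'g')
  16 → (24, 'geg')
  17 → (1, 'ghchbehghhfdhbefchddehbgeg')
  18 → (8, 'ghhfdhbefchddehbgeg')
  19 → (13, 'hbefchddehbgeg')
  20 → (4, 'hbehghhfdhbefchddehbgeg')
  21 → (22, 'hbgeg')
  22 → (2, 'hchbehghhfdhbefchddehbgeg')
  23 → (18, 'hddehbgeg')
  24 → (10, 'hfdhbefchddehbgeg')
  25 → (7, 'hghhfdhbefchddehbgeg')
  26 → (9, 'hhfdhbefchddehbgeg')

SA = [14, 5, 23, 3, 17, 19, 20, 12, 15, 25, 0, 21, 6, 16, 11, 26, 24, 1, 8, 13, 4, 22, 2, 18, 10, 7, 9]
rank  pair      lcp
   1  s[14:],s[5:]  2  'be'
   2  s[5:],s[23:]  1  'b'
   3  s[23:],s[3:]  0  ''
   4  s[3:],s[17:]  2  'ch'
   5  s[17:],s[19:]  0  ''
   6  s[19:],s[20:]  1  'd'
   7  s[20:],s[12:]  1  'd'
   8  s[12:],s[15:]  0  ''
   9  s[15:],s[25:]  1  'e'
  10  s[25:],s[0:]  2  'eg'
  11  s[0:],s[21:]  1  'e'
  12  s[21:],s[6:]  2  'eh'
  13  s[6:],s[16:]  0  ''
  14  s[16:],s[11:]  1  'f'
  15  s[11:],s[26:]  0  ''
  16  s[26:],s[24:]  1  'g'
  17  s[24:],s[1:]  1  'g'
  18  s[1:],s[8:]  2  'gh'
  19  s[8:],s[13:]  0  ''
  20  s[13:],s[4:]  3  'hbe'
  21  s[4:],s[22:]  2  'hb'
  22  s[22:],s[2:]  1  'h'
  23  s[2:],s[18:]  1  'h'
  24  s[18:],s[10:]  1  'h'
  25  s[10:],s[7:]  1  'h'
  26  s[7:],s[9:]  1  'h'

n(n+1)/2 = 27·28/2 = 378
Σ LCP = 0 + 2 + 1 + 0 + 2 + 0 + 1 + 1 + 0 + 1 + 2 + 1 + 2 + 0 + 1 + 0 + 1 + 1 + 2 + 0 + 3 + 2 + 1 + 1 + 1 + 1 + 1 = 28
distinct = 378 − 28 = 350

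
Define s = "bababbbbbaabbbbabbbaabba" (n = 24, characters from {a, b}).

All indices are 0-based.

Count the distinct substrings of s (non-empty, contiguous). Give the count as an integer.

225

sorted suffixes:
  #0 SA[0]=23  'a'
  #1 SA[1]=19  'aabba'
  #2 SA[2]=9  'aabbbbabbbaabba'
  #3 SA[3]=1  'ababbbbbaabbbbabbbaabba'
  #4 SA[4]=20  'abba'
  #5 SA[5]=15  'abbbaabba'
  #6 SA[6]=10  'abbbbabbbaabba'
  #7 SA[7]=3  'abbbbbaabbbbabbbaabba'
  #8 SA[8]=22  'ba'
  #9 SA[9]=18  'baabba'
  #10 SA[10]=8  'baabbbbabbbaabba'
  #11 SA[11]=0  'bababbbbbaabbbbabbbaabba'
  #12 SA[12]=14  'babbbaabba'
  #13 SA[13]=2  'babbbbbaabbbbabbbaabba'
  #14 SA[14]=21  'bba'
  #15 SA[15]=17  'bbaabba'
  #16 SA[16]=7  'bbaabbbbabbbaabba'
  #17 SA[17]=13  'bbabbbaabba'
  #18 SA[18]=16  'bbbaabba'
  #19 SA[19]=6  'bbbaabbbbabbbaabba'
  #20 SA[20]=12  'bbbabbbaabba'
  #21 SA[21]=5  'bbbbaabbbbabbbaabba'
  #22 SA[22]=11  'bbbbabbbaabba'
  #23 SA[23]=4  'bbbbbaabbbbabbbaabba'

SA = [23, 19, 9, 1, 20, 15, 10, 3, 22, 18, 8, 0, 14, 2, 21, 17, 7, 13, 16, 6, 12, 5, 11, 4]
i: (SA[i-1],SA[i]) lcp shared
  1: (23,19) 1 'a'
  2: (19,9) 4 'aabb'
  3: (9,1) 1 'a'
  4: (1,20) 2 'ab'
  5: (20,15) 3 'abb'
  6: (15,10) 4 'abbb'
  7: (10,3) 5 'abbbb'
  8: (3,22) 0 ''
  9: (22,18) 2 'ba'
  10: (18,8) 5 'baabb'
  11: (8,0) 2 'ba'
  12: (0,14) 3 'bab'
  13: (14,2) 5 'babbb'
  14: (2,21) 1 'b'
  15: (21,17) 3 'bba'
  16: (17,7) 6 'bbaabb'
  17: (7,13) 3 'bba'
  18: (13,16) 2 'bb'
  19: (16,6) 7 'bbbaabb'
  20: (6,12) 4 'bbba'
  21: (12,5) 3 'bbb'
  22: (5,11) 5 'bbbba'
  23: (11,4) 4 'bbbb'

n(n+1)/2 = 24·25/2 = 300
Σ LCP = 0 + 1 + 4 + 1 + 2 + 3 + 4 + 5 + 0 + 2 + 5 + 2 + 3 + 5 + 1 + 3 + 6 + 3 + 2 + 7 + 4 + 3 + 5 + 4 = 75
distinct = 300 − 75 = 225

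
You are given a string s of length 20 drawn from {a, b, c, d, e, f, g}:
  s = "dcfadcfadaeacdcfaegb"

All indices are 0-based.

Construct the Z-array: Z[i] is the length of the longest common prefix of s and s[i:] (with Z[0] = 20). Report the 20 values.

Z[0]=20
i=1: i≥r, start 0; Z[1]=0
i=2: i≥r, start 0; Z[2]=0
i=3: i≥r, start 0; Z[3]=0
i=4: i≥r, start 0; Z[4]=5 scan→box=[4,9)
i=5: min(r-i=4, Z[1]=0)=0; Z[5]=0
i=6: min(r-i=3, Z[2]=0)=0; Z[6]=0
i=7: min(r-i=2, Z[3]=0)=0; Z[7]=0
i=8: min(r-i=1, Z[4]=5)=1; Z[8]=1
i=9: i≥r, start 0; Z[9]=0
i=10: i≥r, start 0; Z[10]=0
i=11: i≥r, start 0; Z[11]=0
i=12: i≥r, start 0; Z[12]=0
i=13: i≥r, start 0; Z[13]=4 scan→box=[13,17)
i=14: min(r-i=3, Z[1]=0)=0; Z[14]=0
i=15: min(r-i=2, Z[2]=0)=0; Z[15]=0
i=16: min(r-i=1, Z[3]=0)=0; Z[16]=0
i=17: i≥r, start 0; Z[17]=0
i=18: i≥r, start 0; Z[18]=0
i=19: i≥r, start 0; Z[19]=0

[20, 0, 0, 0, 5, 0, 0, 0, 1, 0, 0, 0, 0, 4, 0, 0, 0, 0, 0, 0]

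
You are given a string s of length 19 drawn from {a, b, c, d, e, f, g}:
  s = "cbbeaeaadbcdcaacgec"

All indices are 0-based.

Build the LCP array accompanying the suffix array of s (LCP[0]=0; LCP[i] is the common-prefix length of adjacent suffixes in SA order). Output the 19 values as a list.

sorted suffixes:
  #0 SA[0]=13  'aacgec'
  #1 SA[1]=6  'aadbcdcaacgec'
  #2 SA[2]=14  'acgec'
  #3 SA[3]=7  'adbcdcaacgec'
  #4 SA[4]=4  'aeaadbcdcaacgec'
  #5 SA[5]=1  'bbeaeaadbcdcaacgec'
  #6 SA[6]=9  'bcdcaacgec'
  #7 SA[7]=2  'beaeaadbcdcaacgec'
  #8 SA[8]=18  'c'
  #9 SA[9]=12  'caacgec'
  #10 SA[10]=0  'cbbeaeaadbcdcaacgec'
  #11 SA[11]=10  'cdcaacgec'
  #12 SA[12]=15  'cgec'
  #13 SA[13]=8  'dbcdcaacgec'
  #14 SA[14]=11  'dcaacgec'
  #15 SA[15]=5  'eaadbcdcaacgec'
  #16 SA[16]=3  'eaeaadbcdcaacgec'
  #17 SA[17]=17  'ec'
  #18 SA[18]=16  'gec'

SA = [13, 6, 14, 7, 4, 1, 9, 2, 18, 12, 0, 10, 15, 8, 11, 5, 3, 17, 16]
rank  pair      lcp
   1  s[13:],s[6:]  2  'aa'
   2  s[6:],s[14:]  1  'a'
   3  s[14:],s[7:]  1  'a'
   4  s[7:],s[4:]  1  'a'
   5  s[4:],s[1:]  0  ''
   6  s[1:],s[9:]  1  'b'
   7  s[9:],s[2:]  1  'b'
   8  s[2:],s[18:]  0  ''
   9  s[18:],s[12:]  1  'c'
  10  s[12:],s[0:]  1  'c'
  11  s[0:],s[10:]  1  'c'
  12  s[10:],s[15:]  1  'c'
  13  s[15:],s[8:]  0  ''
  14  s[8:],s[11:]  1  'd'
  15  s[11:],s[5:]  0  ''
  16  s[5:],s[3:]  2  'ea'
  17  s[3:],s[17:]  1  'e'
  18  s[17:],s[16:]  0  ''

[0, 2, 1, 1, 1, 0, 1, 1, 0, 1, 1, 1, 1, 0, 1, 0, 2, 1, 0]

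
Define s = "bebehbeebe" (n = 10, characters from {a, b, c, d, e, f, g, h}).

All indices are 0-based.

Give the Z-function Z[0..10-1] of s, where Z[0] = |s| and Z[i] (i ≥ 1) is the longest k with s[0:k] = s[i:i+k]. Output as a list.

[10, 0, 2, 0, 0, 2, 0, 0, 2, 0]

Z[0]=10
i=1: fresh scan; Z[1]=0
i=2: fresh scan; Z[2]=2 extend→box=[2,4)
i=3: min(r-i=1, Z[1]=0)=0; Z[3]=0
i=4: fresh scan; Z[4]=0
i=5: fresh scan; Z[5]=2 extend→box=[5,7)
i=6: min(r-i=1, Z[1]=0)=0; Z[6]=0
i=7: fresh scan; Z[7]=0
i=8: fresh scan; Z[8]=2 extend→box=[8,10)
i=9: min(r-i=1, Z[1]=0)=0; Z[9]=0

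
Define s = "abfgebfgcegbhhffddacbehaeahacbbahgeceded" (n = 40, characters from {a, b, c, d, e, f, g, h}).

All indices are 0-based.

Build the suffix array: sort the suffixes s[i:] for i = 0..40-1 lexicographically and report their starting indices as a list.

[0, 27, 18, 23, 25, 31, 30, 29, 20, 5, 1, 11, 28, 19, 35, 8, 39, 17, 16, 37, 24, 4, 34, 38, 36, 9, 21, 15, 14, 6, 2, 10, 7, 3, 33, 26, 22, 13, 32, 12]

sorted suffixes:
  #0 SA[0]=0  'abfgebfgcegbhhffddacbehaeahacbbahgeceded'
  #1 SA[1]=27  'acbbahgeceded'
  #2 SA[2]=18  'acbehaeahacbbahgeceded'
  #3 SA[3]=23  'aeahacbbahgeceded'
  #4 SA[4]=25  'ahacbbahgeceded'
  #5 SA[5]=31  'ahgeceded'
  #6 SA[6]=30  'bahgeceded'
  #7 SA[7]=29  'bbahgeceded'
  #8 SA[8]=20  'behaeahacbbahgeceded'
  #9 SA[9]=5  'bfgcegbhhffddacbehaeahacbbahgeceded'
  #10 SA[10]=1  'bfgebfgcegbhhffddacbehaeahacbbahgeceded'
  #11 SA[11]=11  'bhhffddacbehaeahacbbahgeceded'
  #12 SA[12]=28  'cbbahgeceded'
  #13 SA[13]=19  'cbehaeahacbbahgeceded'
  #14 SA[14]=35  'ceded'
  #15 SA[15]=8  'cegbhhffddacbehaeahacbbahgeceded'
  #16 SA[16]=39  'd'
  #17 SA[17]=17  'dacbehaeahacbbahgeceded'
  #18 SA[18]=16  'ddacbehaeahacbbahgeceded'
  #19 SA[19]=37  'ded'
  #20 SA[20]=24  'eahacbbahgeceded'
  #21 SA[21]=4  'ebfgcegbhhffddacbehaeahacbbahgeceded'
  #22 SA[22]=34  'eceded'
  #23 SA[23]=38  'ed'
  #24 SA[24]=36  'eded'
  #25 SA[25]=9  'egbhhffddacbehaeahacbbahgeceded'
  #26 SA[26]=21  'ehaeahacbbahgeceded'
  #27 SA[27]=15  'fddacbehaeahacbbahgeceded'
  #28 SA[28]=14  'ffddacbehaeahacbbahgeceded'
  #29 SA[29]=6  'fgcegbhhffddacbehaeahacbbahgeceded'
  #30 SA[30]=2  'fgebfgcegbhhffddacbehaeahacbbahgeceded'
  #31 SA[31]=10  'gbhhffddacbehaeahacbbahgeceded'
  #32 SA[32]=7  'gcegbhhffddacbehaeahacbbahgeceded'
  #33 SA[33]=3  'gebfgcegbhhffddacbehaeahacbbahgeceded'
  #34 SA[34]=33  'geceded'
  #35 SA[35]=26  'hacbbahgeceded'
  #36 SA[36]=22  'haeahacbbahgeceded'
  #37 SA[37]=13  'hffddacbehaeahacbbahgeceded'
  #38 SA[38]=32  'hgeceded'
  #39 SA[39]=12  'hhffddacbehaeahacbbahgeceded'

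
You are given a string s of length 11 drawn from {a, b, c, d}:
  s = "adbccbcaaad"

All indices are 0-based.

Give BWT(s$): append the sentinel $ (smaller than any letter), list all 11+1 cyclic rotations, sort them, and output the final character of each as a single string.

rank  rotation      last
    0  $adbccbcaaad  d
    1  aaad$adbccbc  c
    2  aad$adbccbca  a
    3  ad$adbccbcaa  a
    4  adbccbcaaad$  $
    5  bcaaad$adbcc  c
    6  bccbcaaad$ad  d
    7  caaad$adbccb  b
    8  cbcaaad$adbc  c
    9  ccbcaaad$adb  b
   10  d$adbccbcaaa  a
   11  dbccbcaaad$a  a

dcaa$cdbcbaa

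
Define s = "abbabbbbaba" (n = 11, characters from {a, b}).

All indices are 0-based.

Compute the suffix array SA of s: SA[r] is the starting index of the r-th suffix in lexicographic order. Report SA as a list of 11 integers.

[10, 8, 0, 3, 9, 7, 2, 6, 1, 5, 4]

sorted suffixes:
  #0 SA[0]=10  'a'
  #1 SA[1]=8  'aba'
  #2 SA[2]=0  'abbabbbbaba'
  #3 SA[3]=3  'abbbbaba'
  #4 SA[4]=9  'ba'
  #5 SA[5]=7  'baba'
  #6 SA[6]=2  'babbbbaba'
  #7 SA[7]=6  'bbaba'
  #8 SA[8]=1  'bbabbbbaba'
  #9 SA[9]=5  'bbbaba'
  #10 SA[10]=4  'bbbbaba'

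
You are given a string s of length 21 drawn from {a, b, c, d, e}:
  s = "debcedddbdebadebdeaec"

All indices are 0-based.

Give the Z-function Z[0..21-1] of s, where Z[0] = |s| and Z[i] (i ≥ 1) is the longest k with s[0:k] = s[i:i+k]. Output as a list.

Z[0]=21
i=1: i≥r, start 0; Z[1]=0
i=2: i≥r, start 0; Z[2]=0
i=3: i≥r, start 0; Z[3]=0
i=4: i≥r, start 0; Z[4]=0
i=5: i≥r, start 0; Z[5]=1 scan→box=[5,6)
i=6: i≥r, start 0; Z[6]=1 scan→box=[6,7)
i=7: i≥r, start 0; Z[7]=1 scan→box=[7,8)
i=8: i≥r, start 0; Z[8]=0
i=9: i≥r, start 0; Z[9]=3 scan→box=[9,12)
i=10: min(r-i=2, Z[1]=0)=0; Z[10]=0
i=11: min(r-i=1, Z[2]=0)=0; Z[11]=0
i=12: i≥r, start 0; Z[12]=0
i=13: i≥r, start 0; Z[13]=3 scan→box=[13,16)
i=14: min(r-i=2, Z[1]=0)=0; Z[14]=0
i=15: min(r-i=1, Z[2]=0)=0; Z[15]=0
i=16: i≥r, start 0; Z[16]=2 scan→box=[16,18)
i=17: min(r-i=1, Z[1]=0)=0; Z[17]=0
i=18: i≥r, start 0; Z[18]=0
i=19: i≥r, start 0; Z[19]=0
i=20: i≥r, start 0; Z[20]=0

[21, 0, 0, 0, 0, 1, 1, 1, 0, 3, 0, 0, 0, 3, 0, 0, 2, 0, 0, 0, 0]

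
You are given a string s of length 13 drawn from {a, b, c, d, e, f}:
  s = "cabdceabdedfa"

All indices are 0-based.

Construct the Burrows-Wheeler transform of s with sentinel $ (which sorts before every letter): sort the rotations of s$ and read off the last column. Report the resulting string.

rank  rotation        last
    0  $cabdceabdedfa  a
    1  a$cabdceabdedf  f
    2  abdceabdedfa$c  c
    3  abdedfa$cabdce  e
    4  bdceabdedfa$ca  a
    5  bdedfa$cabdcea  a
    6  cabdceabdedfa$  $
    7  ceabdedfa$cabd  d
    8  dceabdedfa$cab  b
    9  dedfa$cabdceab  b
   10  dfa$cabdceabde  e
   11  eabdedfa$cabdc  c
   12  edfa$cabdceabd  d
   13  fa$cabdceabded  d

afceaa$dbbecdd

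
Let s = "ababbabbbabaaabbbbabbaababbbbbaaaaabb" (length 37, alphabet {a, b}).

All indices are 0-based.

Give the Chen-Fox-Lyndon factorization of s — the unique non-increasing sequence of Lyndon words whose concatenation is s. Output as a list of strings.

["ababbabbb", "ab", "aaabbbbabbaababbbbb", "aaaaabb"]

emit factor 1: 'ababbabbb' (i=0, period=9)
emit factor 2: 'ab' (i=9, period=2)
emit factor 3: 'aaabbbbabbaababbbbb' (i=11, period=19)
emit factor 4: 'aaaaabb' (i=30, period=7)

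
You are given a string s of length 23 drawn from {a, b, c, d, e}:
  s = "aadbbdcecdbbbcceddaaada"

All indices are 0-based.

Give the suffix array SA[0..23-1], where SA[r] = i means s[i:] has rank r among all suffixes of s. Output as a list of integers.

[22, 18, 19, 0, 20, 1, 10, 11, 3, 12, 4, 13, 8, 6, 14, 21, 17, 9, 2, 5, 16, 7, 15]

sorted suffixes:
  #0 SA[0]=22  'a'
  #1 SA[1]=18  'aaada'
  #2 SA[2]=19  'aada'
  #3 SA[3]=0  'aadbbdcecdbbbcceddaaada'
  #4 SA[4]=20  'ada'
  #5 SA[5]=1  'adbbdcecdbbbcceddaaada'
  #6 SA[6]=10  'bbbcceddaaada'
  #7 SA[7]=11  'bbcceddaaada'
  #8 SA[8]=3  'bbdcecdbbbcceddaaada'
  #9 SA[9]=12  'bcceddaaada'
  #10 SA[10]=4  'bdcecdbbbcceddaaada'
  #11 SA[11]=13  'cceddaaada'
  #12 SA[12]=8  'cdbbbcceddaaada'
  #13 SA[13]=6  'cecdbbbcceddaaada'
  #14 SA[14]=14  'ceddaaada'
  #15 SA[15]=21  'da'
  #16 SA[16]=17  'daaada'
  #17 SA[17]=9  'dbbbcceddaaada'
  #18 SA[18]=2  'dbbdcecdbbbcceddaaada'
  #19 SA[19]=5  'dcecdbbbcceddaaada'
  #20 SA[20]=16  'ddaaada'
  #21 SA[21]=7  'ecdbbbcceddaaada'
  #22 SA[22]=15  'eddaaada'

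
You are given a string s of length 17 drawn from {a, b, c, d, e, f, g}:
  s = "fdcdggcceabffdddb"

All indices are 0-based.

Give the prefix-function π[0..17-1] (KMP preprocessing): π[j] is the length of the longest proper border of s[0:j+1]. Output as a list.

π[0] = 0
j=1 s[j]='d': π[1]=0 (border '')
j=2 s[j]='c': π[2]=0 (border '')
j=3 s[j]='d': π[3]=0 (border '')
j=4 s[j]='g': π[4]=0 (border '')
j=5 s[j]='g': π[5]=0 (border '')
j=6 s[j]='c': π[6]=0 (border '')
j=7 s[j]='c': π[7]=0 (border '')
j=8 s[j]='e': π[8]=0 (border '')
j=9 s[j]='a': π[9]=0 (border '')
j=10 s[j]='b': π[10]=0 (border '')
j=11 s[j]='f': π[11]=1 (border 'f')
j=12 s[j]='f': k: 1→0; π[12]=1 (border 'f')
j=13 s[j]='d': π[13]=2 (border 'fd')
j=14 s[j]='d': k: 2→0; π[14]=0 (border '')
j=15 s[j]='d': π[15]=0 (border '')
j=16 s[j]='b': π[16]=0 (border '')

[0, 0, 0, 0, 0, 0, 0, 0, 0, 0, 0, 1, 1, 2, 0, 0, 0]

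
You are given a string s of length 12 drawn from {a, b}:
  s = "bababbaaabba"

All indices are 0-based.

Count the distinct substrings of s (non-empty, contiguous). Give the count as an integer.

rank→(start, suffix):
  0 → (11, 'a')
  1 → (6, 'aaabba')
  2 → (7, 'aabba')
  3 → (1, 'ababbaaabba')
  4 → (8, 'abba')
  5 → (3, 'abbaaabba')
  6 → (10, 'ba')
  7 → (5, 'baaabba')
  8 → (0, 'bababbaaabba')
  9 → (2, 'babbaaabba')
  10 → (9, 'bba')
  11 → (4, 'bbaaabba')

SA = [11, 6, 7, 1, 8, 3, 10, 5, 0, 2, 9, 4]
rank  pair      lcp
   1  s[11:],s[6:]  1  'a'
   2  s[6:],s[7:]  2  'aa'
   3  s[7:],s[1:]  1  'a'
   4  s[1:],s[8:]  2  'ab'
   5  s[8:],s[3:]  4  'abba'
   6  s[3:],s[10:]  0  ''
   7  s[10:],s[5:]  2  'ba'
   8  s[5:],s[0:]  2  'ba'
   9  s[0:],s[2:]  3  'bab'
  10  s[2:],s[9:]  1  'b'
  11  s[9:],s[4:]  3  'bba'

n(n+1)/2 = 12·13/2 = 78
Σ LCP = 0 + 1 + 2 + 1 + 2 + 4 + 0 + 2 + 2 + 3 + 1 + 3 = 21
distinct = 78 − 21 = 57

57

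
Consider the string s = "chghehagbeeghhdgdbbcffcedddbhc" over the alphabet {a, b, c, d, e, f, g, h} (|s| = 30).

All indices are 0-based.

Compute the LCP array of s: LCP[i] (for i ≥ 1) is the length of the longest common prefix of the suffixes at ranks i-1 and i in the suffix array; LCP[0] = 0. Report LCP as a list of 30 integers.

rank→(start, suffix):
  0 → (6, 'agbeeghhdgdbbcffcedddbhc')
  1 → (17, 'bbcffcedddbhc')
  2 → (18, 'bcffcedddbhc')
  3 → (8, 'beeghhdgdbbcffcedddbhc')
  4 → (27, 'bhc')
  5 → (29, 'c')
  6 → (22, 'cedddbhc')
  7 → (19, 'cffcedddbhc')
  8 → (0, 'chghehagbeeghhdgdbbcffcedddbhc')
  9 → (16, 'dbbcffcedddbhc')
  10 → (26, 'dbhc')
  11 → (25, 'ddbhc')
  12 → (24, 'dddbhc')
  13 → (14, 'dgdbbcffcedddbhc')
  14 → (23, 'edddbhc')
  15 → (9, 'eeghhdgdbbcffcedddbhc')
  16 → (10, 'eghhdgdbbcffcedddbhc')
  17 → (4, 'ehagbeeghhdgdbbcffcedddbhc')
  18 → (21, 'fcedddbhc')
  19 → (20, 'ffcedddbhc')
  20 → (7, 'gbeeghhdgdbbcffcedddbhc')
  21 → (15, 'gdbbcffcedddbhc')
  22 → (2, 'ghehagbeeghhdgdbbcffcedddbhc')
  23 → (11, 'ghhdgdbbcffcedddbhc')
  24 → (5, 'hagbeeghhdgdbbcffcedddbhc')
  25 → (28, 'hc')
  26 → (13, 'hdgdbbcffcedddbhc')
  27 → (3, 'hehagbeeghhdgdbbcffcedddbhc')
  28 → (1, 'hghehagbeeghhdgdbbcffcedddbhc')
  29 → (12, 'hhdgdbbcffcedddbhc')

SA = [6, 17, 18, 8, 27, 29, 22, 19, 0, 16, 26, 25, 24, 14, 23, 9, 10, 4, 21, 20, 7, 15, 2, 11, 5, 28, 13, 3, 1, 12]
i: (SA[i-1],SA[i]) lcp shared
  1: (6,17) 0 ''
  2: (17,18) 1 'b'
  3: (18,8) 1 'b'
  4: (8,27) 1 'b'
  5: (27,29) 0 ''
  6: (29,22) 1 'c'
  7: (22,19) 1 'c'
  8: (19,0) 1 'c'
  9: (0,16) 0 ''
  10: (16,26) 2 'db'
  11: (26,25) 1 'd'
  12: (25,24) 2 'dd'
  13: (24,14) 1 'd'
  14: (14,23) 0 ''
  15: (23,9) 1 'e'
  16: (9,10) 1 'e'
  17: (10,4) 1 'e'
  18: (4,21) 0 ''
  19: (21,20) 1 'f'
  20: (20,7) 0 ''
  21: (7,15) 1 'g'
  22: (15,2) 1 'g'
  23: (2,11) 2 'gh'
  24: (11,5) 0 ''
  25: (5,28) 1 'h'
  26: (28,13) 1 'h'
  27: (13,3) 1 'h'
  28: (3,1) 1 'h'
  29: (1,12) 1 'h'

[0, 0, 1, 1, 1, 0, 1, 1, 1, 0, 2, 1, 2, 1, 0, 1, 1, 1, 0, 1, 0, 1, 1, 2, 0, 1, 1, 1, 1, 1]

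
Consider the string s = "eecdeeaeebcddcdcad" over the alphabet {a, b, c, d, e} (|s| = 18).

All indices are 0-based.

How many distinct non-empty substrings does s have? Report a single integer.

rank | idx | suffix
   0 |  16 | ad
   1 |   6 | aeebcddcdcad
   2 |   9 | bcddcdcad
   3 |  15 | cad
   4 |  13 | cdcad
   5 |  10 | cddcdcad
   6 |   2 | cdeeaeebcddcdcad
   7 |  17 | d
   8 |  14 | dcad
   9 |  12 | dcdcad
  10 |  11 | ddcdcad
  11 |   3 | deeaeebcddcdcad
  12 |   5 | eaeebcddcdcad
  13 |   8 | ebcddcdcad
  14 |   1 | ecdeeaeebcddcdcad
  15 |   4 | eeaeebcddcdcad
  16 |   7 | eebcddcdcad
  17 |   0 | eecdeeaeebcddcdcad

SA = [16, 6, 9, 15, 13, 10, 2, 17, 14, 12, 11, 3, 5, 8, 1, 4, 7, 0]
i: (SA[i-1],SA[i]) lcp shared
  1: (16,6) 1 'a'
  2: (6,9) 0 ''
  3: (9,15) 0 ''
  4: (15,13) 1 'c'
  5: (13,10) 2 'cd'
  6: (10,2) 2 'cd'
  7: (2,17) 0 ''
  8: (17,14) 1 'd'
  9: (14,12) 2 'dc'
  10: (12,11) 1 'd'
  11: (11,3) 1 'd'
  12: (3,5) 0 ''
  13: (5,8) 1 'e'
  14: (8,1) 1 'e'
  15: (1,4) 1 'e'
  16: (4,7) 2 'ee'
  17: (7,0) 2 'ee'

n(n+1)/2 = 18·19/2 = 171
Σ LCP = 0 + 1 + 0 + 0 + 1 + 2 + 2 + 0 + 1 + 2 + 1 + 1 + 0 + 1 + 1 + 1 + 2 + 2 = 18
distinct = 171 − 18 = 153

153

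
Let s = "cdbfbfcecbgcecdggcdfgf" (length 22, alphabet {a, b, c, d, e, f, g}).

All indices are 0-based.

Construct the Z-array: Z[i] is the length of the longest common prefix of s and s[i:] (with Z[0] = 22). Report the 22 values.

[22, 0, 0, 0, 0, 0, 1, 0, 1, 0, 0, 1, 0, 2, 0, 0, 0, 2, 0, 0, 0, 0]

Z[0]=22
i=1: fresh scan; Z[1]=0
i=2: fresh scan; Z[2]=0
i=3: fresh scan; Z[3]=0
i=4: fresh scan; Z[4]=0
i=5: fresh scan; Z[5]=0
i=6: fresh scan; Z[6]=1 scan→box=[6,7)
i=7: fresh scan; Z[7]=0
i=8: fresh scan; Z[8]=1 scan→box=[8,9)
i=9: fresh scan; Z[9]=0
i=10: fresh scan; Z[10]=0
i=11: fresh scan; Z[11]=1 scan→box=[11,12)
i=12: fresh scan; Z[12]=0
i=13: fresh scan; Z[13]=2 scan→box=[13,15)
i=14: min(r-i=1, Z[1]=0)=0; Z[14]=0
i=15: fresh scan; Z[15]=0
i=16: fresh scan; Z[16]=0
i=17: fresh scan; Z[17]=2 scan→box=[17,19)
i=18: min(r-i=1, Z[1]=0)=0; Z[18]=0
i=19: fresh scan; Z[19]=0
i=20: fresh scan; Z[20]=0
i=21: fresh scan; Z[21]=0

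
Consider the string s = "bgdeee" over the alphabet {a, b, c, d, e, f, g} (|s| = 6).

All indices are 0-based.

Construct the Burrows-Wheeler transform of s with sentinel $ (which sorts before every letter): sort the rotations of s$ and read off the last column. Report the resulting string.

e$geedb

rank  rotation last
    0  $bgdeee  e
    1  bgdeee$  $
    2  deee$bg  g
    3  e$bgdee  e
    4  ee$bgde  e
    5  eee$bgd  d
    6  gdeee$b  b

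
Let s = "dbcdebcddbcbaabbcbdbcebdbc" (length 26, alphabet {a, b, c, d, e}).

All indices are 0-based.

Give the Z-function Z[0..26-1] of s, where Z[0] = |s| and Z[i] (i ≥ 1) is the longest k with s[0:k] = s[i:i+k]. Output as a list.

Z[0]=26
i=1: i≥r, start 0; Z[1]=0
i=2: i≥r, start 0; Z[2]=0
i=3: i≥r, start 0; Z[3]=1 extend→box=[3,4)
i=4: i≥r, start 0; Z[4]=0
i=5: i≥r, start 0; Z[5]=0
i=6: i≥r, start 0; Z[6]=0
i=7: i≥r, start 0; Z[7]=1 extend→box=[7,8)
i=8: i≥r, start 0; Z[8]=3 extend→box=[8,11)
i=9: min(r-i=2, Z[1]=0)=0; Z[9]=0
i=10: min(r-i=1, Z[2]=0)=0; Z[10]=0
i=11: i≥r, start 0; Z[11]=0
i=12: i≥r, start 0; Z[12]=0
i=13: i≥r, start 0; Z[13]=0
i=14: i≥r, start 0; Z[14]=0
i=15: i≥r, start 0; Z[15]=0
i=16: i≥r, start 0; Z[16]=0
i=17: i≥r, start 0; Z[17]=0
i=18: i≥r, start 0; Z[18]=3 extend→box=[18,21)
i=19: min(r-i=2, Z[1]=0)=0; Z[19]=0
i=20: min(r-i=1, Z[2]=0)=0; Z[20]=0
i=21: i≥r, start 0; Z[21]=0
i=22: i≥r, start 0; Z[22]=0
i=23: i≥r, start 0; Z[23]=3 extend→box=[23,26)
i=24: min(r-i=2, Z[1]=0)=0; Z[24]=0
i=25: min(r-i=1, Z[2]=0)=0; Z[25]=0

[26, 0, 0, 1, 0, 0, 0, 1, 3, 0, 0, 0, 0, 0, 0, 0, 0, 0, 3, 0, 0, 0, 0, 3, 0, 0]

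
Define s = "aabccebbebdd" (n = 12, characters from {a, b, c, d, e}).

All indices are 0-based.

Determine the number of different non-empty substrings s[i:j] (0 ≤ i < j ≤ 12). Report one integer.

70

sorted suffixes:
  #0 SA[0]=0  'aabccebbebdd'
  #1 SA[1]=1  'abccebbebdd'
  #2 SA[2]=6  'bbebdd'
  #3 SA[3]=2  'bccebbebdd'
  #4 SA[4]=9  'bdd'
  #5 SA[5]=7  'bebdd'
  #6 SA[6]=3  'ccebbebdd'
  #7 SA[7]=4  'cebbebdd'
  #8 SA[8]=11  'd'
  #9 SA[9]=10  'dd'
  #10 SA[10]=5  'ebbebdd'
  #11 SA[11]=8  'ebdd'

SA = [0, 1, 6, 2, 9, 7, 3, 4, 11, 10, 5, 8]
rank  pair      lcp
   1  s[0:],s[1:]  1  'a'
   2  s[1:],s[6:]  0  ''
   3  s[6:],s[2:]  1  'b'
   4  s[2:],s[9:]  1  'b'
   5  s[9:],s[7:]  1  'b'
   6  s[7:],s[3:]  0  ''
   7  s[3:],s[4:]  1  'c'
   8  s[4:],s[11:]  0  ''
   9  s[11:],s[10:]  1  'd'
  10  s[10:],s[5:]  0  ''
  11  s[5:],s[8:]  2  'eb'

n(n+1)/2 = 12·13/2 = 78
Σ LCP = 0 + 1 + 0 + 1 + 1 + 1 + 0 + 1 + 0 + 1 + 0 + 2 = 8
distinct = 78 − 8 = 70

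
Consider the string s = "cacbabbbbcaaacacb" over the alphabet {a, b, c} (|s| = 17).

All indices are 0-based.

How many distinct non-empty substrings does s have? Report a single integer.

127

sorted suffixes:
  #0 SA[0]=10  'aaacacb'
  #1 SA[1]=11  'aacacb'
  #2 SA[2]=4  'abbbbcaaacacb'
  #3 SA[3]=12  'acacb'
  #4 SA[4]=14  'acb'
  #5 SA[5]=1  'acbabbbbcaaacacb'
  #6 SA[6]=16  'b'
  #7 SA[7]=3  'babbbbcaaacacb'
  #8 SA[8]=5  'bbbbcaaacacb'
  #9 SA[9]=6  'bbbcaaacacb'
  #10 SA[10]=7  'bbcaaacacb'
  #11 SA[11]=8  'bcaaacacb'
  #12 SA[12]=9  'caaacacb'
  #13 SA[13]=13  'cacb'
  #14 SA[14]=0  'cacbabbbbcaaacacb'
  #15 SA[15]=15  'cb'
  #16 SA[16]=2  'cbabbbbcaaacacb'

SA = [10, 11, 4, 12, 14, 1, 16, 3, 5, 6, 7, 8, 9, 13, 0, 15, 2]
rank  pair      lcp
   1  s[10:],s[11:]  2  'aa'
   2  s[11:],s[4:]  1  'a'
   3  s[4:],s[12:]  1  'a'
   4  s[12:],s[14:]  2  'ac'
   5  s[14:],s[1:]  3  'acb'
   6  s[1:],s[16:]  0  ''
   7  s[16:],s[3:]  1  'b'
   8  s[3:],s[5:]  1  'b'
   9  s[5:],s[6:]  3  'bbb'
  10  s[6:],s[7:]  2  'bb'
  11  s[7:],s[8:]  1  'b'
  12  s[8:],s[9:]  0  ''
  13  s[9:],s[13:]  2  'ca'
  14  s[13:],s[0:]  4  'cacb'
  15  s[0:],s[15:]  1  'c'
  16  s[15:],s[2:]  2  'cb'

n(n+1)/2 = 17·18/2 = 153
Σ LCP = 0 + 2 + 1 + 1 + 2 + 3 + 0 + 1 + 1 + 3 + 2 + 1 + 0 + 2 + 4 + 1 + 2 = 26
distinct = 153 − 26 = 127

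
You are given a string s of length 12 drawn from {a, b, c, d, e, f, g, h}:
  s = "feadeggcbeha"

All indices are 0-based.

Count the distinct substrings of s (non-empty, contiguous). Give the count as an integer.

74

rank | idx | suffix
   0 |  11 | a
   1 |   2 | adeggcbeha
   2 |   8 | beha
   3 |   7 | cbeha
   4 |   3 | deggcbeha
   5 |   1 | eadeggcbeha
   6 |   4 | eggcbeha
   7 |   9 | eha
   8 |   0 | feadeggcbeha
   9 |   6 | gcbeha
  10 |   5 | ggcbeha
  11 |  10 | ha

SA = [11, 2, 8, 7, 3, 1, 4, 9, 0, 6, 5, 10]
rank  pair      lcp
   1  s[11:],s[2:]  1  'a'
   2  s[2:],s[8:]  0  ''
   3  s[8:],s[7:]  0  ''
   4  s[7:],s[3:]  0  ''
   5  s[3:],s[1:]  0  ''
   6  s[1:],s[4:]  1  'e'
   7  s[4:],s[9:]  1  'e'
   8  s[9:],s[0:]  0  ''
   9  s[0:],s[6:]  0  ''
  10  s[6:],s[5:]  1  'g'
  11  s[5:],s[10:]  0  ''

n(n+1)/2 = 12·13/2 = 78
Σ LCP = 0 + 1 + 0 + 0 + 0 + 0 + 1 + 1 + 0 + 0 + 1 + 0 = 4
distinct = 78 − 4 = 74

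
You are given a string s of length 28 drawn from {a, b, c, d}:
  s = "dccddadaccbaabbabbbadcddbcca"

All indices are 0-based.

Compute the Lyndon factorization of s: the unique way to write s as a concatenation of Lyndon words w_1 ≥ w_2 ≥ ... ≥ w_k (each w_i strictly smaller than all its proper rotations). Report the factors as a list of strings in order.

["d", "ccdd", "ad", "accb", "aabbabbbadcddbcc", "a"]

emit factor 1: 'd' (i=0, period=1)
emit factor 2: 'ccdd' (i=1, period=4)
emit factor 3: 'ad' (i=5, period=2)
emit factor 4: 'accb' (i=7, period=4)
emit factor 5: 'aabbabbbadcddbcc' (i=11, period=16)
emit factor 6: 'a' (i=27, period=1)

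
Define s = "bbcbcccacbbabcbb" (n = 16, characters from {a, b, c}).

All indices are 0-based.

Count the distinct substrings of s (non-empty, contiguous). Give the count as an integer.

rank→(start, suffix):
  0 → (11, 'abcbb')
  1 → (7, 'acbbabcbb')
  2 → (15, 'b')
  3 → (10, 'babcbb')
  4 → (14, 'bb')
  5 → (9, 'bbabcbb')
  6 → (0, 'bbcbcccacbbabcbb')
  7 → (12, 'bcbb')
  8 → (1, 'bcbcccacbbabcbb')
  9 → (3, 'bcccacbbabcbb')
  10 → (6, 'cacbbabcbb')
  11 → (13, 'cbb')
  12 → (8, 'cbbabcbb')
  13 → (2, 'cbcccacbbabcbb')
  14 → (5, 'ccacbbabcbb')
  15 → (4, 'cccacbbabcbb')

SA = [11, 7, 15, 10, 14, 9, 0, 12, 1, 3, 6, 13, 8, 2, 5, 4]
i: (SA[i-1],SA[i]) lcp shared
  1: (11,7) 1 'a'
  2: (7,15) 0 ''
  3: (15,10) 1 'b'
  4: (10,14) 1 'b'
  5: (14,9) 2 'bb'
  6: (9,0) 2 'bb'
  7: (0,12) 1 'b'
  8: (12,1) 3 'bcb'
  9: (1,3) 2 'bc'
  10: (3,6) 0 ''
  11: (6,13) 1 'c'
  12: (13,8) 3 'cbb'
  13: (8,2) 2 'cb'
  14: (2,5) 1 'c'
  15: (5,4) 2 'cc'

n(n+1)/2 = 16·17/2 = 136
Σ LCP = 0 + 1 + 0 + 1 + 1 + 2 + 2 + 1 + 3 + 2 + 0 + 1 + 3 + 2 + 1 + 2 = 22
distinct = 136 − 22 = 114

114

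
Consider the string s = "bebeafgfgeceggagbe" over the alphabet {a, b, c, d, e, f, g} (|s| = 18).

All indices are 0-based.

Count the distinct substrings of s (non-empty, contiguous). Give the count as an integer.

156

sorted suffixes:
  #0 SA[0]=4  'afgfgeceggagbe'
  #1 SA[1]=14  'agbe'
  #2 SA[2]=16  'be'
  #3 SA[3]=2  'beafgfgeceggagbe'
  #4 SA[4]=0  'bebeafgfgeceggagbe'
  #5 SA[5]=10  'ceggagbe'
  #6 SA[6]=17  'e'
  #7 SA[7]=3  'eafgfgeceggagbe'
  #8 SA[8]=1  'ebeafgfgeceggagbe'
  #9 SA[9]=9  'eceggagbe'
  #10 SA[10]=11  'eggagbe'
  #11 SA[11]=7  'fgeceggagbe'
  #12 SA[12]=5  'fgfgeceggagbe'
  #13 SA[13]=13  'gagbe'
  #14 SA[14]=15  'gbe'
  #15 SA[15]=8  'geceggagbe'
  #16 SA[16]=6  'gfgeceggagbe'
  #17 SA[17]=12  'ggagbe'

SA = [4, 14, 16, 2, 0, 10, 17, 3, 1, 9, 11, 7, 5, 13, 15, 8, 6, 12]
[i] adj suffixes → lcp
  [1] 4/14 → 1 ('a')
  [2] 14/16 → 0 ('')
  [3] 16/2 → 2 ('be')
  [4] 2/0 → 2 ('be')
  [5] 0/10 → 0 ('')
  [6] 10/17 → 0 ('')
  [7] 17/3 → 1 ('e')
  [8] 3/1 → 1 ('e')
  [9] 1/9 → 1 ('e')
  [10] 9/11 → 1 ('e')
  [11] 11/7 → 0 ('')
  [12] 7/5 → 2 ('fg')
  [13] 5/13 → 0 ('')
  [14] 13/15 → 1 ('g')
  [15] 15/8 → 1 ('g')
  [16] 8/6 → 1 ('g')
  [17] 6/12 → 1 ('g')

n(n+1)/2 = 18·19/2 = 171
Σ LCP = 0 + 1 + 0 + 2 + 2 + 0 + 0 + 1 + 1 + 1 + 1 + 0 + 2 + 0 + 1 + 1 + 1 + 1 = 15
distinct = 171 − 15 = 156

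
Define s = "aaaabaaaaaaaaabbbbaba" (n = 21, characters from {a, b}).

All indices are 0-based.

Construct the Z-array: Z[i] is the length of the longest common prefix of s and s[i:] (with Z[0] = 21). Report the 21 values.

[21, 3, 2, 1, 0, 4, 4, 4, 4, 4, 5, 3, 2, 1, 0, 0, 0, 0, 1, 0, 1]

Z[0]=21
i=1: i≥r, start 0; Z[1]=3 scan→box=[1,4)
i=2: min(r-i=2, Z[1]=3)=2; Z[2]=2
i=3: min(r-i=1, Z[2]=2)=1; Z[3]=1
i=4: i≥r, start 0; Z[4]=0
i=5: i≥r, start 0; Z[5]=4 scan→box=[5,9)
i=6: min(r-i=3, Z[1]=3)=3; Z[6]=4 scan→box=[6,10)
i=7: min(r-i=3, Z[1]=3)=3; Z[7]=4 scan→box=[7,11)
i=8: min(r-i=3, Z[1]=3)=3; Z[8]=4 scan→box=[8,12)
i=9: min(r-i=3, Z[1]=3)=3; Z[9]=4 scan→box=[9,13)
i=10: min(r-i=3, Z[1]=3)=3; Z[10]=5 scan→box=[10,15)
i=11: min(r-i=4, Z[1]=3)=3; Z[11]=3
i=12: min(r-i=3, Z[2]=2)=2; Z[12]=2
i=13: min(r-i=2, Z[3]=1)=1; Z[13]=1
i=14: min(r-i=1, Z[4]=0)=0; Z[14]=0
i=15: i≥r, start 0; Z[15]=0
i=16: i≥r, start 0; Z[16]=0
i=17: i≥r, start 0; Z[17]=0
i=18: i≥r, start 0; Z[18]=1 scan→box=[18,19)
i=19: i≥r, start 0; Z[19]=0
i=20: i≥r, start 0; Z[20]=1 scan→box=[20,21)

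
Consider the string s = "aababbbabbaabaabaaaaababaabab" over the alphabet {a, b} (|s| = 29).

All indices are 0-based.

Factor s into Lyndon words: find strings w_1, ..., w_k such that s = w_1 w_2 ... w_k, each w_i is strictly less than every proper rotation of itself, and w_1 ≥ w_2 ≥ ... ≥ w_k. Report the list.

emit factor 1: 'aababbbabb' (i=0, period=10)
emit factor 2: 'aab' (i=10, period=3)
emit factor 3: 'aab' (i=13, period=3)
emit factor 4: 'aaaaababaabab' (i=16, period=13)

["aababbbabb", "aab", "aab", "aaaaababaabab"]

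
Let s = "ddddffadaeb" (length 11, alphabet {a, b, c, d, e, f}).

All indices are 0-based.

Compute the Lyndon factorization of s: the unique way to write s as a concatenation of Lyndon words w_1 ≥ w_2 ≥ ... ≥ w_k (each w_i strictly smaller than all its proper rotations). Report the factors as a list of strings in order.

["ddddff", "adaeb"]

emit factor 1: 'ddddff' (i=0, period=6)
emit factor 2: 'adaeb' (i=6, period=5)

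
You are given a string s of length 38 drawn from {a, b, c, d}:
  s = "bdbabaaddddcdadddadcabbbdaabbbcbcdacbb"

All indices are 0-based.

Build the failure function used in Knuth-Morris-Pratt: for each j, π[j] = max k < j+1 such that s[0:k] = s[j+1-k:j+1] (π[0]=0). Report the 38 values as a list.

[0, 0, 1, 0, 1, 0, 0, 0, 0, 0, 0, 0, 0, 0, 0, 0, 0, 0, 0, 0, 0, 1, 1, 1, 2, 0, 0, 1, 1, 1, 0, 1, 0, 0, 0, 0, 1, 1]

π[0] = 0
j=1 s[j]='d': π[1]=0 (border '')
j=2 s[j]='b': π[2]=1 (border 'b')
j=3 s[j]='a': k: 1→0; π[3]=0 (border '')
j=4 s[j]='b': π[4]=1 (border 'b')
j=5 s[j]='a': k: 1→0; π[5]=0 (border '')
j=6 s[j]='a': π[6]=0 (border '')
j=7 s[j]='d': π[7]=0 (border '')
j=8 s[j]='d': π[8]=0 (border '')
j=9 s[j]='d': π[9]=0 (border '')
j=10 s[j]='d': π[10]=0 (border '')
j=11 s[j]='c': π[11]=0 (border '')
j=12 s[j]='d': π[12]=0 (border '')
j=13 s[j]='a': π[13]=0 (border '')
j=14 s[j]='d': π[14]=0 (border '')
j=15 s[j]='d': π[15]=0 (border '')
j=16 s[j]='d': π[16]=0 (border '')
j=17 s[j]='a': π[17]=0 (border '')
j=18 s[j]='d': π[18]=0 (border '')
j=19 s[j]='c': π[19]=0 (border '')
j=20 s[j]='a': π[20]=0 (border '')
j=21 s[j]='b': π[21]=1 (border 'b')
j=22 s[j]='b': k: 1→0; π[22]=1 (border 'b')
j=23 s[j]='b': k: 1→0; π[23]=1 (border 'b')
j=24 s[j]='d': π[24]=2 (border 'bd')
j=25 s[j]='a': k: 2→0; π[25]=0 (border '')
j=26 s[j]='a': π[26]=0 (border '')
j=27 s[j]='b': π[27]=1 (border 'b')
j=28 s[j]='b': k: 1→0; π[28]=1 (border 'b')
j=29 s[j]='b': k: 1→0; π[29]=1 (border 'b')
j=30 s[j]='c': k: 1→0; π[30]=0 (border '')
j=31 s[j]='b': π[31]=1 (border 'b')
j=32 s[j]='c': k: 1→0; π[32]=0 (border '')
j=33 s[j]='d': π[33]=0 (border '')
j=34 s[j]='a': π[34]=0 (border '')
j=35 s[j]='c': π[35]=0 (border '')
j=36 s[j]='b': π[36]=1 (border 'b')
j=37 s[j]='b': k: 1→0; π[37]=1 (border 'b')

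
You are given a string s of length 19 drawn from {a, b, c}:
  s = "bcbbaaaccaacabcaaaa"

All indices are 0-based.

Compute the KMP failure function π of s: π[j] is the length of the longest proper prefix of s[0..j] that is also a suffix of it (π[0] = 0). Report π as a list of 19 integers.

[0, 0, 1, 1, 0, 0, 0, 0, 0, 0, 0, 0, 0, 1, 2, 0, 0, 0, 0]

π[0] = 0
j=1 s[j]='c': π[1]=0 (border '')
j=2 s[j]='b': π[2]=1 (border 'b')
j=3 s[j]='b': k: 1→0; π[3]=1 (border 'b')
j=4 s[j]='a': k: 1→0; π[4]=0 (border '')
j=5 s[j]='a': π[5]=0 (border '')
j=6 s[j]='a': π[6]=0 (border '')
j=7 s[j]='c': π[7]=0 (border '')
j=8 s[j]='c': π[8]=0 (border '')
j=9 s[j]='a': π[9]=0 (border '')
j=10 s[j]='a': π[10]=0 (border '')
j=11 s[j]='c': π[11]=0 (border '')
j=12 s[j]='a': π[12]=0 (border '')
j=13 s[j]='b': π[13]=1 (border 'b')
j=14 s[j]='c': π[14]=2 (border 'bc')
j=15 s[j]='a': k: 2→0; π[15]=0 (border '')
j=16 s[j]='a': π[16]=0 (border '')
j=17 s[j]='a': π[17]=0 (border '')
j=18 s[j]='a': π[18]=0 (border '')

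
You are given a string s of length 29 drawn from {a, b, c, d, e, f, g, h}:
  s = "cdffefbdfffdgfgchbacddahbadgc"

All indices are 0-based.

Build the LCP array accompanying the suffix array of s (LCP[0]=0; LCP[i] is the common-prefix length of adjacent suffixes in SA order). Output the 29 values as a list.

rank→(start, suffix):
  0 → (18, 'acddahbadgc')
  1 → (25, 'adgc')
  2 → (22, 'ahbadgc')
  3 → (17, 'bacddahbadgc')
  4 → (24, 'badgc')
  5 → (6, 'bdfffdgfgchbacddahbadgc')
  6 → (28, 'c')
  7 → (19, 'cddahbadgc')
  8 → (0, 'cdffefbdfffdgfgchbacddahbadgc')
  9 → (15, 'chbacddahbadgc')
  10 → (21, 'dahbadgc')
  11 → (20, 'ddahbadgc')
  12 → (1, 'dffefbdfffdgfgchbacddahbadgc')
  13 → (7, 'dfffdgfgchbacddahbadgc')
  14 → (26, 'dgc')
  15 → (11, 'dgfgchbacddahbadgc')
  16 → (4, 'efbdfffdgfgchbacddahbadgc')
  17 → (5, 'fbdfffdgfgchbacddahbadgc')
  18 → (10, 'fdgfgchbacddahbadgc')
  19 → (3, 'fefbdfffdgfgchbacddahbadgc')
  20 → (9, 'ffdgfgchbacddahbadgc')
  21 → (2, 'ffefbdfffdgfgchbacddahbadgc')
  22 → (8, 'fffdgfgchbacddahbadgc')
  23 → (13, 'fgchbacddahbadgc')
  24 → (27, 'gc')
  25 → (14, 'gchbacddahbadgc')
  26 → (12, 'gfgchbacddahbadgc')
  27 → (16, 'hbacddahbadgc')
  28 → (23, 'hbadgc')

SA = [18, 25, 22, 17, 24, 6, 28, 19, 0, 15, 21, 20, 1, 7, 26, 11, 4, 5, 10, 3, 9, 2, 8, 13, 27, 14, 12, 16, 23]
rank  pair      lcp
   1  s[18:],s[25:]  1  'a'
   2  s[25:],s[22:]  1  'a'
   3  s[22:],s[17:]  0  ''
   4  s[17:],s[24:]  2  'ba'
   5  s[24:],s[6:]  1  'b'
   6  s[6:],s[28:]  0  ''
   7  s[28:],s[19:]  1  'c'
   8  s[19:],s[0:]  2  'cd'
   9  s[0:],s[15:]  1  'c'
  10  s[15:],s[21:]  0  ''
  11  s[21:],s[20:]  1  'd'
  12  s[20:],s[1:]  1  'd'
  13  s[1:],s[7:]  3  'dff'
  14  s[7:],s[26:]  1  'd'
  15  s[26:],s[11:]  2  'dg'
  16  s[11:],s[4:]  0  ''
  17  s[4:],s[5:]  0  ''
  18  s[5:],s[10:]  1  'f'
  19  s[10:],s[3:]  1  'f'
  20  s[3:],s[9:]  1  'f'
  21  s[9:],s[2:]  2  'ff'
  22  s[2:],s[8:]  2  'ff'
  23  s[8:],s[13:]  1  'f'
  24  s[13:],s[27:]  0  ''
  25  s[27:],s[14:]  2  'gc'
  26  s[14:],s[12:]  1  'g'
  27  s[12:],s[16:]  0  ''
  28  s[16:],s[23:]  3  'hba'

[0, 1, 1, 0, 2, 1, 0, 1, 2, 1, 0, 1, 1, 3, 1, 2, 0, 0, 1, 1, 1, 2, 2, 1, 0, 2, 1, 0, 3]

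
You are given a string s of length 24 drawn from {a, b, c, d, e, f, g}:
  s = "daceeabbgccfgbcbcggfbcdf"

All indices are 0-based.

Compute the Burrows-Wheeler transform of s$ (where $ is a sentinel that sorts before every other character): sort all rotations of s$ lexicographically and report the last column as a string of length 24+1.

fedagfcbbgbacb$cecdgcfbgc

rank  rotation                   last
    0  $daceeabbgccfgbcbcggfbcdf  f
    1  abbgccfgbcbcggfbcdf$dacee  e
    2  aceeabbgccfgbcbcggfbcdf$d  d
    3  bbgccfgbcbcggfbcdf$daceea  a
    4  bcbcggfbcdf$daceeabbgccfg  g
    5  bcdf$daceeabbgccfgbcbcggf  f
    6  bcggfbcdf$daceeabbgccfgbc  c
    7  bgccfgbcbcggfbcdf$daceeab  b
    8  cbcggfbcdf$daceeabbgccfgb  b
    9  ccfgbcbcggfbcdf$daceeabbg  g
   10  cdf$daceeabbgccfgbcbcggfb  b
   11  ceeabbgccfgbcbcggfbcdf$da  a
   12  cfgbcbcggfbcdf$daceeabbgc  c
   13  cggfbcdf$daceeabbgccfgbcb  b
   14  daceeabbgccfgbcbcggfbcdf$  $
   15  df$daceeabbgccfgbcbcggfbc  c
   16  eabbgccfgbcbcggfbcdf$dace  e
   17  eeabbgccfgbcbcggfbcdf$dac  c
   18  f$daceeabbgccfgbcbcggfbcd  d
   19  fbcdf$daceeabbgccfgbcbcgg  g
   20  fgbcbcggfbcdf$daceeabbgcc  c
   21  gbcbcggfbcdf$daceeabbgccf  f
   22  gccfgbcbcggfbcdf$daceeabb  b
   23  gfbcdf$daceeabbgccfgbcbcg  g
   24  ggfbcdf$daceeabbgccfgbcbc  c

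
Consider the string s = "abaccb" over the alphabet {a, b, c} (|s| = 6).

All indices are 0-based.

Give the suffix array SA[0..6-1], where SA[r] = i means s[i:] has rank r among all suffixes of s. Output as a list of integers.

rank→(start, suffix):
  0 → (0, 'abaccb')
  1 → (2, 'accb')
  2 → (5, 'b')
  3 → (1, 'baccb')
  4 → (4, 'cb')
  5 → (3, 'ccb')

[0, 2, 5, 1, 4, 3]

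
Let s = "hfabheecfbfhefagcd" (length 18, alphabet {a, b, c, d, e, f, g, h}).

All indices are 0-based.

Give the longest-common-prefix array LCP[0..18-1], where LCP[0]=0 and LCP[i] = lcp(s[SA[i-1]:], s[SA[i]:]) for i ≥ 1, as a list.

sorted suffixes:
  #0 SA[0]=2  'abheecfbfhefagcd'
  #1 SA[1]=14  'agcd'
  #2 SA[2]=9  'bfhefagcd'
  #3 SA[3]=3  'bheecfbfhefagcd'
  #4 SA[4]=16  'cd'
  #5 SA[5]=7  'cfbfhefagcd'
  #6 SA[6]=17  'd'
  #7 SA[7]=6  'ecfbfhefagcd'
  #8 SA[8]=5  'eecfbfhefagcd'
  #9 SA[9]=12  'efagcd'
  #10 SA[10]=1  'fabheecfbfhefagcd'
  #11 SA[11]=13  'fagcd'
  #12 SA[12]=8  'fbfhefagcd'
  #13 SA[13]=10  'fhefagcd'
  #14 SA[14]=15  'gcd'
  #15 SA[15]=4  'heecfbfhefagcd'
  #16 SA[16]=11  'hefagcd'
  #17 SA[17]=0  'hfabheecfbfhefagcd'

SA = [2, 14, 9, 3, 16, 7, 17, 6, 5, 12, 1, 13, 8, 10, 15, 4, 11, 0]
rank  pair      lcp
   1  s[2:],s[14:]  1  'a'
   2  s[14:],s[9:]  0  ''
   3  s[9:],s[3:]  1  'b'
   4  s[3:],s[16:]  0  ''
   5  s[16:],s[7:]  1  'c'
   6  s[7:],s[17:]  0  ''
   7  s[17:],s[6:]  0  ''
   8  s[6:],s[5:]  1  'e'
   9  s[5:],s[12:]  1  'e'
  10  s[12:],s[1:]  0  ''
  11  s[1:],s[13:]  2  'fa'
  12  s[13:],s[8:]  1  'f'
  13  s[8:],s[10:]  1  'f'
  14  s[10:],s[15:]  0  ''
  15  s[15:],s[4:]  0  ''
  16  s[4:],s[11:]  2  'he'
  17  s[11:],s[0:]  1  'h'

[0, 1, 0, 1, 0, 1, 0, 0, 1, 1, 0, 2, 1, 1, 0, 0, 2, 1]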